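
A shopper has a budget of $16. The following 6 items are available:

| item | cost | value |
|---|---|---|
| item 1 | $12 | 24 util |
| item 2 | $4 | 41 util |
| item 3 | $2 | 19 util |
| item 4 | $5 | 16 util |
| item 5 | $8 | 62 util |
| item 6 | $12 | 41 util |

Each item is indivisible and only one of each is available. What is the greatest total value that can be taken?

This is a 0/1 knapsack; check combinations near the capacity.
- item 2+item 3+item 5: cost 4+2+8=14, value 41+19+62=122
- item 2+item 5: cost 4+8=12, value 41+62=103
- item 3+item 4+item 5: cost 2+5+8=15, value 19+16+62=97
- item 2+item 6: cost 4+12=16, value 41+41=82
Best: 122 util.

122 util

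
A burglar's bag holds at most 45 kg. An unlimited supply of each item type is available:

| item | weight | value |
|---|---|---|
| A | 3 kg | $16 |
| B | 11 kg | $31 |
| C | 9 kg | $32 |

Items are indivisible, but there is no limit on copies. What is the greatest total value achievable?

Best value-per-unit is A at 16/3, and filling with it alone uses weight 15×3=45. No mix of the others beats 15×16 = 240.

$240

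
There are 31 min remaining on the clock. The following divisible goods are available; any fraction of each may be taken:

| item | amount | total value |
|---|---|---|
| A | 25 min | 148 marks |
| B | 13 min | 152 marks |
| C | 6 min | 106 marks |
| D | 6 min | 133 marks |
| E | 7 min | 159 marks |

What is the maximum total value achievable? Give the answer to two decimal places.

Take in order of value per unit:
- E (159/7 per unit): all 7 → value 159, running total 159.00
- D (133/6 per unit): all 6 → value 133, running total 292.00
- C (106/6 per unit): all 6 → value 106, running total 398.00
- B (152/13 per unit): 12 of 13 → value 12×152/13 = 140.3077, running total 538.31
Total 538.31.

538.31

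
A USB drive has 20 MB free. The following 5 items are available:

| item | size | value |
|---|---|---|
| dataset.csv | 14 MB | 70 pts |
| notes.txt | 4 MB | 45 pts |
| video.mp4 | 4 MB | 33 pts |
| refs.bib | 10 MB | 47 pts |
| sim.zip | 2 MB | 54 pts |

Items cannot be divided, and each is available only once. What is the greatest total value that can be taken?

This is a 0/1 knapsack; check combinations near the capacity.
- notes.txt+video.mp4+refs.bib+sim.zip: size 4+4+10+2=20, value 45+33+47+54=179
- dataset.csv+notes.txt+sim.zip: size 14+4+2=20, value 70+45+54=169
- dataset.csv+video.mp4+sim.zip: size 14+4+2=20, value 70+33+54=157
- notes.txt+refs.bib+sim.zip: size 4+10+2=16, value 45+47+54=146
Best: 179 pts.

179 pts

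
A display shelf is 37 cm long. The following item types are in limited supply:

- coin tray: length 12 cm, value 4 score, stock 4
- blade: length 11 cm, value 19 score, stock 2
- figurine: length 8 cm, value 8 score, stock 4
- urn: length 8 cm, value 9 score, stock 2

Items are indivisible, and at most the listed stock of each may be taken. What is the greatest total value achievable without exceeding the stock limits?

Top feasible selections:
- 2×blade + 1×urn: length 30, value 47
- 2×blade + 1×figurine: length 30, value 46
- 1×blade + 1×figurine + 2×urn: length 35, value 45
- 1×blade + 2×figurine + 1×urn: length 35, value 44
Best: 47 score.

47 score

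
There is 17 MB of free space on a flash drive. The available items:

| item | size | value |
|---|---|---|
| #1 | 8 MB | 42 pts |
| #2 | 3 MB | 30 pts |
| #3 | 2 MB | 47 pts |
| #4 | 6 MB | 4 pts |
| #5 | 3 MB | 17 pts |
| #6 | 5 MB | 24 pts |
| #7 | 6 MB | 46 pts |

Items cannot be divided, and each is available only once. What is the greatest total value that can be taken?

This is a 0/1 knapsack; check combinations near the capacity.
- #2+#3+#6+#7: size 3+2+5+6=16, value 30+47+24+46=147
- #2+#3+#5+#7: size 3+2+3+6=14, value 30+47+17+46=140
- #1+#2+#3+#5: size 8+3+2+3=16, value 42+30+47+17=136
Best: 147 pts.

147 pts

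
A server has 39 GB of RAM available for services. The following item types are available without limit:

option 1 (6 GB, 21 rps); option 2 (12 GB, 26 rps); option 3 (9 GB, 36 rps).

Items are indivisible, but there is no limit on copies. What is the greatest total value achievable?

Best value-per-unit is option 3 at 36/9; filling with it alone gives 4×36 = 144.
Optimal mix: 2×option 1 + 3×option 3 → memory 39, value 150.

150 rps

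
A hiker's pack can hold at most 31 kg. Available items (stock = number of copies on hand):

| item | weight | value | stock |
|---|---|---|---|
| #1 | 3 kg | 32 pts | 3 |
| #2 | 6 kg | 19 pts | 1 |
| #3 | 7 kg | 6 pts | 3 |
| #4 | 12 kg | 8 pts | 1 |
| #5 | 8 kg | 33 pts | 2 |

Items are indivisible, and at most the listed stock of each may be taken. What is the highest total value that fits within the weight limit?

181 pts

Best selections within weight 31 and stock limits:
- 3×#1 + 1×#2 + 2×#5: weight 31, value 181
- 3×#1 + 2×#5: weight 25, value 162
Best: 181 pts.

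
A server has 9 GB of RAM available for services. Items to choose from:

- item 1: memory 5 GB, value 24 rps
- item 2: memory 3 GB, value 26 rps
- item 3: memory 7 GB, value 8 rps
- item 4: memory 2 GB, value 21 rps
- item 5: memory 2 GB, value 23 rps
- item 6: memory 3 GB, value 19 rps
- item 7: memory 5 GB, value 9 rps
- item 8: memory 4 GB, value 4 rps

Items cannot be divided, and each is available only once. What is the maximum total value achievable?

This is a 0/1 knapsack; check combinations near the capacity.
- item 2+item 4+item 5: memory 3+2+2=7, value 26+21+23=70
- item 2+item 5+item 6: memory 3+2+3=8, value 26+23+19=68
- item 1+item 4+item 5: memory 5+2+2=9, value 24+21+23=68
- item 2+item 4+item 6: memory 3+2+3=8, value 26+21+19=66
Best: 70 rps.

70 rps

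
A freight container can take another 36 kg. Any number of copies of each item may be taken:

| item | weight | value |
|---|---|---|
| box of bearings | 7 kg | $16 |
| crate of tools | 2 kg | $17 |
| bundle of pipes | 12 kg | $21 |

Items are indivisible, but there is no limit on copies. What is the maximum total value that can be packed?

$306

Best value-per-unit is crate of tools at 17/2, and filling with it alone uses weight 18×2=36. No mix of the others beats 18×17 = 306.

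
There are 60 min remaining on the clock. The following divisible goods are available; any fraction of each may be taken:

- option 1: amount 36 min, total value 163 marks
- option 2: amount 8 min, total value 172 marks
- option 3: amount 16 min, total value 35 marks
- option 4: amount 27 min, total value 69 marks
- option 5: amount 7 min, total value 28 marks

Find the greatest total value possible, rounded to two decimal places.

Take in order of value per unit:
- option 2 (172/8 per unit): all 8 → value 172, running total 172.00
- option 1 (163/36 per unit): all 36 → value 163, running total 335.00
- option 5 (28/7 per unit): all 7 → value 28, running total 363.00
- option 4 (69/27 per unit): 9 of 27 → value 9×69/27 = 23.0000, running total 386.00
Total 386.00.

386.00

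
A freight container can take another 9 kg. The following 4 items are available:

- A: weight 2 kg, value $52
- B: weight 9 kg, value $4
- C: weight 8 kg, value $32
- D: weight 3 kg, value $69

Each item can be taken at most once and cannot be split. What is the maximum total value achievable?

Check high-value combinations within 9 kg:
- A+D: weight 2+3=5, value 52+69=121
- D: weight 3, value 69
- A: weight 2, value 52
- C: weight 8, value 32
- B: weight 9, value 4
Best: $121.

$121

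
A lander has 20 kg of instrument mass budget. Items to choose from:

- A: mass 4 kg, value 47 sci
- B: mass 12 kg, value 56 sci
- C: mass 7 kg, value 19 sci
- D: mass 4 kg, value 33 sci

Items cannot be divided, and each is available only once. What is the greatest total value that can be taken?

Check high-value combinations within 20 kg:
- A+B+D: mass 4+12+4=20, value 47+56+33=136
- A+B: mass 4+12=16, value 47+56=103
- A+C+D: mass 4+7+4=15, value 47+19+33=99
- B+D: mass 12+4=16, value 56+33=89
Best: 136 sci.

136 sci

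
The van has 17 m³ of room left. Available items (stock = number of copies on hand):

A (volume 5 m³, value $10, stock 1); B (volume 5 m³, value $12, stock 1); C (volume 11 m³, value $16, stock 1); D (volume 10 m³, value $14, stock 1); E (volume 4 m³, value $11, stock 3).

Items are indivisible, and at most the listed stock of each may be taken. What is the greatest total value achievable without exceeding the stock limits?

Top feasible selections:
- 1×B + 3×E: volume 17, value 45
- 1×A + 3×E: volume 17, value 43
- 1×B + 2×E: volume 13, value 34
Best: $45.

$45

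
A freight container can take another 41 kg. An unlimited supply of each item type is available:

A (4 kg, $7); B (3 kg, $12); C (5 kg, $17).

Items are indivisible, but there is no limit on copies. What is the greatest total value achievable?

$161

Best value-per-unit is B at 12/3; filling with it alone gives 13×12 = 156.
Optimal mix: 12×B + 1×C → weight 41, value 161.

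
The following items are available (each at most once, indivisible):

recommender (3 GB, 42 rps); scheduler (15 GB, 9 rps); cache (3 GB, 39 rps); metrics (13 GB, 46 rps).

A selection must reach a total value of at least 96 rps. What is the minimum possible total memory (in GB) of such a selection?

Subsets with value ≥ 96, sorted by total memory:
- recommender+cache+metrics: memory 19, value 127
- recommender+scheduler+metrics: memory 31, value 97
- recommender+scheduler+cache+metrics: memory 34, value 136
Minimum memory: 19 GB.

19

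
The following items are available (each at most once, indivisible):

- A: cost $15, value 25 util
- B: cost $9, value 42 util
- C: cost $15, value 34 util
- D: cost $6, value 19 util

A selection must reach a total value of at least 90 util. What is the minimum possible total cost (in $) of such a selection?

30

Subsets with value ≥ 90, sorted by total cost:
- B+C+D: cost 30, value 95
- A+B+C: cost 39, value 101
- A+B+C+D: cost 45, value 120
Minimum cost: 30 $.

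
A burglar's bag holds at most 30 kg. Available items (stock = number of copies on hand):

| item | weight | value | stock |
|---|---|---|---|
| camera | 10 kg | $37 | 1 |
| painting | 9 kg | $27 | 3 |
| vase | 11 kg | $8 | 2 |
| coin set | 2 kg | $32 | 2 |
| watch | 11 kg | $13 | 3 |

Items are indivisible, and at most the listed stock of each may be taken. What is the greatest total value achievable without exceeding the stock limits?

$128

Top feasible selections:
- 1×camera + 1×painting + 2×coin set: weight 23, value 128
- 1×camera + 2×painting + 1×coin set: weight 30, value 123
- 2×painting + 2×coin set: weight 22, value 118
- 1×camera + 2×coin set + 1×watch: weight 25, value 114
Best: $128.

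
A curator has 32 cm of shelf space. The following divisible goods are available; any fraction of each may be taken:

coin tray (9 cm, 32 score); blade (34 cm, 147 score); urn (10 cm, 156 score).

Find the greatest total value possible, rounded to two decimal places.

Take in order of value per unit:
- urn (156/10 per unit): all 10 → value 156, running total 156.00
- blade (147/34 per unit): 22 of 34 → value 22×147/34 = 95.1176, running total 251.12
Total 251.12.

251.12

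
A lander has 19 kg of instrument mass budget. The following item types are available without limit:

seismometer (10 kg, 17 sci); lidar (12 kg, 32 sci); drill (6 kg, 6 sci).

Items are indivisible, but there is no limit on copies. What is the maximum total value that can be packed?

Best value-per-unit is lidar at 32/12; filling with it alone gives 1×32 = 32.
Optimal mix: 1×lidar + 1×drill → mass 18, value 38.

38 sci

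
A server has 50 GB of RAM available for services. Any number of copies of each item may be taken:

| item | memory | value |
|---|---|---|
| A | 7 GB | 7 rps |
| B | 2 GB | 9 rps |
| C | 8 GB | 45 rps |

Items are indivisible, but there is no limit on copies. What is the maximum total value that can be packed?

279 rps

Best value-per-unit is C at 45/8; filling with it alone gives 6×45 = 270.
Optimal mix: 1×B + 6×C → memory 50, value 279.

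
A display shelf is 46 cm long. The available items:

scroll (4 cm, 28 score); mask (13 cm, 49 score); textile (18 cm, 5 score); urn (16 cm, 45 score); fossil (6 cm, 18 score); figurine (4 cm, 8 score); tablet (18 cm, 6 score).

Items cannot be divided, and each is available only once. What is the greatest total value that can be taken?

148 score

Check high-value combinations within 46 cm:
- scroll+mask+urn+fossil+figurine: length 4+13+16+6+4=43, value 28+49+45+18+8=148
- scroll+mask+urn+fossil: length 4+13+16+6=39, value 28+49+45+18=140
- scroll+mask+urn+figurine: length 4+13+16+4=37, value 28+49+45+8=130
Best: 148 score.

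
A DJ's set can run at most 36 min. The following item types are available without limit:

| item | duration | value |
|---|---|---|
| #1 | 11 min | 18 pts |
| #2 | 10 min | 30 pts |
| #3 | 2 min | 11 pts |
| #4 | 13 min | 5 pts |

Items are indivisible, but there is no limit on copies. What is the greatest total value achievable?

198 pts

Best value-per-unit is #3 at 11/2, and filling with it alone uses duration 18×2=36. No mix of the others beats 18×11 = 198.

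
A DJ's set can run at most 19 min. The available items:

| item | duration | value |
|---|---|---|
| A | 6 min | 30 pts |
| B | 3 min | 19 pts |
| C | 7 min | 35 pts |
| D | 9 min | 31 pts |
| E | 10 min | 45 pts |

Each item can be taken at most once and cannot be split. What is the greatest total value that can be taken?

Check high-value combinations within 19 min:
- A+B+E: duration 6+3+10=19, value 30+19+45=94
- B+C+D: duration 3+7+9=19, value 19+35+31=85
- A+B+C: duration 6+3+7=16, value 30+19+35=84
- C+E: duration 7+10=17, value 35+45=80
Best: 94 pts.

94 pts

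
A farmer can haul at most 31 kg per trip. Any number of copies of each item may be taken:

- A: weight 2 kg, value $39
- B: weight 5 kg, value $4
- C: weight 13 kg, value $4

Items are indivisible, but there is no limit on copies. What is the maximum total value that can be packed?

Best value-per-unit is A at 39/2, and filling with it alone uses weight 15×2=30. No mix of the others beats 15×39 = 585.

$585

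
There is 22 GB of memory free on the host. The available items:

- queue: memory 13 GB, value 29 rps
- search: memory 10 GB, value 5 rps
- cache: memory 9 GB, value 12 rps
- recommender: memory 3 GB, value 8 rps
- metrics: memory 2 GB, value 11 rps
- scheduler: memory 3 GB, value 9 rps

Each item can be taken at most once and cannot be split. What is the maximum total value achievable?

57 rps

Check high-value combinations within 22 GB:
- queue+recommender+metrics+scheduler: memory 13+3+2+3=21, value 29+8+11+9=57
- queue+metrics+scheduler: memory 13+2+3=18, value 29+11+9=49
- queue+recommender+metrics: memory 13+3+2=18, value 29+8+11=48
- queue+recommender+scheduler: memory 13+3+3=19, value 29+8+9=46
- queue+cache: memory 13+9=22, value 29+12=41
Best: 57 rps.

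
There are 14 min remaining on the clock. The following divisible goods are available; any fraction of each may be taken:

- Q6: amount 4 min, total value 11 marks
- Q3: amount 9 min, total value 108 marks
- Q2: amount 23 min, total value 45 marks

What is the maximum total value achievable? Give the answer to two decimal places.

Take in order of value per unit:
- Q3 (108/9 per unit): all 9 → value 108, running total 108.00
- Q6 (11/4 per unit): all 4 → value 11, running total 119.00
- Q2 (45/23 per unit): 1 of 23 → value 1×45/23 = 1.9565, running total 120.96
Total 120.96.

120.96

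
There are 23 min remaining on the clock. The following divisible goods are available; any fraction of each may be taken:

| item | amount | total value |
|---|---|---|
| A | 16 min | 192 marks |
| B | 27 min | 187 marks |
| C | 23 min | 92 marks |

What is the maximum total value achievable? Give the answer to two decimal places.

Take in order of value per unit:
- A (192/16 per unit): all 16 → value 192, running total 192.00
- B (187/27 per unit): 7 of 27 → value 7×187/27 = 48.4815, running total 240.48
Total 240.48.

240.48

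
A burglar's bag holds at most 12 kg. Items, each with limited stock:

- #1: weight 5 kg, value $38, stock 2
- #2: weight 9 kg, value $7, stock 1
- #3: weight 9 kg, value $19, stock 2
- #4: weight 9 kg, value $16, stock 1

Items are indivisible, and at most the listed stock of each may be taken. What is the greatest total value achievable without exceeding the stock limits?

Top feasible selections:
- 2×#1: weight 10, value 76
- 1×#1: weight 5, value 38
- 1×#3: weight 9, value 19
Best: $76.

$76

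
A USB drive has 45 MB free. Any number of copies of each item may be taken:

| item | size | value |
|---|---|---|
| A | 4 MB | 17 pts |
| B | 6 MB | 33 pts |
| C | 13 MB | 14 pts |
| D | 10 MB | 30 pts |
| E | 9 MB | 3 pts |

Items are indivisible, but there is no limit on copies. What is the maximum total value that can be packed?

232 pts

Best value-per-unit is B at 33/6; filling with it alone gives 7×33 = 231.
Optimal mix: 2×A + 6×B → size 44, value 232.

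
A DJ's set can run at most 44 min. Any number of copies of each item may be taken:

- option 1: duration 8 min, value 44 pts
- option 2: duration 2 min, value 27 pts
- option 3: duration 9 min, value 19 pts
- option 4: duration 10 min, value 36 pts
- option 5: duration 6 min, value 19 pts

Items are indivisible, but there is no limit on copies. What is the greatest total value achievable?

594 pts

Best value-per-unit is option 2 at 27/2, and filling with it alone uses duration 22×2=44. No mix of the others beats 22×27 = 594.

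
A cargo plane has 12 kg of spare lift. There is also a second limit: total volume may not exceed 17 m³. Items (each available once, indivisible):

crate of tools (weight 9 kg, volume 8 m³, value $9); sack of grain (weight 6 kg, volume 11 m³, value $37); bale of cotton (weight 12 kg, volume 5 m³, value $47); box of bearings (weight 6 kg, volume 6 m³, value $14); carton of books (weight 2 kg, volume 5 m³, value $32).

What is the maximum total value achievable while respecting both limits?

$69

Feasible sets respecting both limits:
- sack of grain+carton of books: weight 8, volume 16, value 69
- sack of grain+box of bearings: weight 12, volume 17, value 51
- bale of cotton: weight 12, volume 5, value 47
- box of bearings+carton of books: weight 8, volume 11, value 46
Best: $69.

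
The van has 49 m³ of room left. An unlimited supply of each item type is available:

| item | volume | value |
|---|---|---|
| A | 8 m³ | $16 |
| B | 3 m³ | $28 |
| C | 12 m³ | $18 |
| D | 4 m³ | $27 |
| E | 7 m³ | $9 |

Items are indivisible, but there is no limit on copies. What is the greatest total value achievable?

$448

Best value-per-unit is B at 28/3, and filling with it alone uses volume 16×3=48. No mix of the others beats 16×28 = 448.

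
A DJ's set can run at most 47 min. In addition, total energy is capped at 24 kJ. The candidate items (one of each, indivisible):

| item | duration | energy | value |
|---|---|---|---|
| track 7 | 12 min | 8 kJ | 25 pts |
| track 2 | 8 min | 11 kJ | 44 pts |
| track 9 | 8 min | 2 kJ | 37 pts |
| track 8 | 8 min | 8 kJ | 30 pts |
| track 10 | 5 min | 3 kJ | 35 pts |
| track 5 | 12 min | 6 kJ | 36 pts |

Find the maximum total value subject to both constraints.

152 pts

Feasible sets respecting both limits:
- track 2+track 9+track 10+track 5: duration 33, energy 22, value 152
- track 2+track 9+track 8+track 10: duration 29, energy 24, value 146
- track 7+track 2+track 9+track 10: duration 33, energy 24, value 141
- track 9+track 8+track 10+track 5: duration 33, energy 19, value 138
Best: 152 pts.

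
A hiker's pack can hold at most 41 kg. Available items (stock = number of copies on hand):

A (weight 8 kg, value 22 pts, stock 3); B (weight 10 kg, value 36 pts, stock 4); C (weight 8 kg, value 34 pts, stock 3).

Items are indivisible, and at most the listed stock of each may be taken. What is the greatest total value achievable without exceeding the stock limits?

146 pts

Top feasible selections:
- 2×A + 3×C: weight 40, value 146
- 4×B: weight 40, value 144
Best: 146 pts.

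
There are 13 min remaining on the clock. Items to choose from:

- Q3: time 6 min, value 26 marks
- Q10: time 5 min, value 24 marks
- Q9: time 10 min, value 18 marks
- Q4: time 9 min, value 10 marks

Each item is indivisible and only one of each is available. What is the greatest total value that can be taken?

50 marks

This is a 0/1 knapsack; check combinations near the capacity.
- Q3+Q10: time 6+5=11, value 26+24=50
- Q3: time 6, value 26
- Q10: time 5, value 24
Best: 50 marks.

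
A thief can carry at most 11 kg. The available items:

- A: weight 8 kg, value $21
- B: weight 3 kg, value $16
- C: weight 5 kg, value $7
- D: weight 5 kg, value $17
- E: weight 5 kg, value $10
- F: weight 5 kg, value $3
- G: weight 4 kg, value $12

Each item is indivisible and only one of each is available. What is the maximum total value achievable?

$37

Check high-value combinations within 11 kg:
- A+B: weight 8+3=11, value 21+16=37
- B+D: weight 3+5=8, value 16+17=33
- D+G: weight 5+4=9, value 17+12=29
- B+G: weight 3+4=7, value 16+12=28
- D+E: weight 5+5=10, value 17+10=27
Best: $37.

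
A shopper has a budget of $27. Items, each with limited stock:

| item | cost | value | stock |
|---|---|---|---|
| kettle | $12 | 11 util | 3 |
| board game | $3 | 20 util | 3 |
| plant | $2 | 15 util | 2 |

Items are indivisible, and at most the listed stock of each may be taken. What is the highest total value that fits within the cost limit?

101 util

Top feasible selections:
- 1×kettle + 3×board game + 2×plant: cost 25, value 101
- 3×board game + 2×plant: cost 13, value 90
- 1×kettle + 3×board game + 1×plant: cost 23, value 86
Best: 101 util.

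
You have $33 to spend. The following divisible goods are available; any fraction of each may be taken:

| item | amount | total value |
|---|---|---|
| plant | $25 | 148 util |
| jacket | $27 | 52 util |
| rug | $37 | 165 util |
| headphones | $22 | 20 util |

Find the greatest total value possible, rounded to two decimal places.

183.68

Take in order of value per unit:
- plant (148/25 per unit): all 25 → value 148, running total 148.00
- rug (165/37 per unit): 8 of 37 → value 8×165/37 = 35.6757, running total 183.68
Total 183.68.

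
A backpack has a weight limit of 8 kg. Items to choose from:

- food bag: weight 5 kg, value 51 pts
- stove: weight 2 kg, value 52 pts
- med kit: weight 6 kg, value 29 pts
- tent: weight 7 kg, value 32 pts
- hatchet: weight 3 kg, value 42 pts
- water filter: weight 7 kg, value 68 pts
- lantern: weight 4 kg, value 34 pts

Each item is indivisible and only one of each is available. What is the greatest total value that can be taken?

Check high-value combinations within 8 kg:
- food bag+stove: weight 5+2=7, value 51+52=103
- stove+hatchet: weight 2+3=5, value 52+42=94
- food bag+hatchet: weight 5+3=8, value 51+42=93
- stove+lantern: weight 2+4=6, value 52+34=86
Best: 103 pts.

103 pts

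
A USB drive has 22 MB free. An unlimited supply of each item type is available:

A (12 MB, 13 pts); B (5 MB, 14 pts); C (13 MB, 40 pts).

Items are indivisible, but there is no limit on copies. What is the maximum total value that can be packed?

56 pts

Best value-per-unit is C at 40/13; filling with it alone gives 1×40 = 40.
Optimal mix: 4×B → size 20, value 56.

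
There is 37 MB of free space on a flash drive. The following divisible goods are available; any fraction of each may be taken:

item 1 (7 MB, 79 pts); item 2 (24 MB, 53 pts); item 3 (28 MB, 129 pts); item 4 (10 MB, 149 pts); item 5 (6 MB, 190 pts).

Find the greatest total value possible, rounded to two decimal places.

Take in order of value per unit:
- item 5 (190/6 per unit): all 6 → value 190, running total 190.00
- item 4 (149/10 per unit): all 10 → value 149, running total 339.00
- item 1 (79/7 per unit): all 7 → value 79, running total 418.00
- item 3 (129/28 per unit): 14 of 28 → value 14×129/28 = 64.5000, running total 482.50
Total 482.50.

482.50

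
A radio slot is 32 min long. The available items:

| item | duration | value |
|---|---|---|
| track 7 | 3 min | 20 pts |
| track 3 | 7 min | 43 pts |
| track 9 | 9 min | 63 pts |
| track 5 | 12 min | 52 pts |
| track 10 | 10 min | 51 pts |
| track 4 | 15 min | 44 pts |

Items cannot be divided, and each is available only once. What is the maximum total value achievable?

Check high-value combinations within 32 min:
- track 7+track 3+track 9+track 5: duration 3+7+9+12=31, value 20+43+63+52=178
- track 7+track 3+track 9+track 10: duration 3+7+9+10=29, value 20+43+63+51=177
- track 9+track 5+track 10: duration 9+12+10=31, value 63+52+51=166
Best: 178 pts.

178 pts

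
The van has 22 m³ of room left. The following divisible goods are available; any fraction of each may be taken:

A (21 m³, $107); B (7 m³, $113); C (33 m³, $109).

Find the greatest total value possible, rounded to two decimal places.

189.43

Take in order of value per unit:
- B (113/7 per unit): all 7 → value 113, running total 113.00
- A (107/21 per unit): 15 of 21 → value 15×107/21 = 76.4286, running total 189.43
Total 189.43.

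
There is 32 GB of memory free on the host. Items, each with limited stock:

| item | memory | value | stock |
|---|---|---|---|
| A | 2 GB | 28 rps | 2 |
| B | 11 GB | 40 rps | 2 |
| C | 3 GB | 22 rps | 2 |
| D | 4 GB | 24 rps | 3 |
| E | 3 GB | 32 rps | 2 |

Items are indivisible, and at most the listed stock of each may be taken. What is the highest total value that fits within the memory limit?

236 rps

Best selections within memory 32 and stock limits:
- 2×A + 2×C + 3×D + 2×E: memory 28, value 236
- 2×A + 1×B + 1×C + 2×D + 2×E: memory 32, value 230
Best: 236 rps.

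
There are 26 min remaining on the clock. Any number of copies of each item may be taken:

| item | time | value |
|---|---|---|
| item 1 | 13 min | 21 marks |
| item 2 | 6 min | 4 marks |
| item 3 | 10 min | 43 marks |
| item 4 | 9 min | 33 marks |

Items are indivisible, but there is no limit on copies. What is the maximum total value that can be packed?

Best value-per-unit is item 3 at 43/10; filling with it alone gives 2×43 = 86.
Optimal mix: 1×item 2 + 2×item 3 → time 26, value 90.

90 marks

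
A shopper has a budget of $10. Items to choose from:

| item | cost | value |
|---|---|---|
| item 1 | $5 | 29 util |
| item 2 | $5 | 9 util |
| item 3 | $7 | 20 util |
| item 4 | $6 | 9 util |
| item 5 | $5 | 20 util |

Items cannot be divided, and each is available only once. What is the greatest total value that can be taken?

49 util

This is a 0/1 knapsack; check combinations near the capacity.
- item 1+item 5: cost 5+5=10, value 29+20=49
- item 1+item 2: cost 5+5=10, value 29+9=38
- item 1: cost 5, value 29
Best: 49 util.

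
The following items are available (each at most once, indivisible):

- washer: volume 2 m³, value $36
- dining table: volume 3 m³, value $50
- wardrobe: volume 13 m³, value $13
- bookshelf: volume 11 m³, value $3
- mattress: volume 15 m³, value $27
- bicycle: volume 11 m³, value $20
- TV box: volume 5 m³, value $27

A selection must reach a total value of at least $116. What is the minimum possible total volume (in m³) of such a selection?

21

Subsets with value ≥ 116, sorted by total volume:
- washer+dining table+bicycle+TV box: volume 21, value 133
- washer+dining table+bookshelf+TV box: volume 21, value 116
- washer+dining table+wardrobe+TV box: volume 23, value 126
- washer+dining table+mattress+TV box: volume 25, value 140
Minimum volume: 21 m³.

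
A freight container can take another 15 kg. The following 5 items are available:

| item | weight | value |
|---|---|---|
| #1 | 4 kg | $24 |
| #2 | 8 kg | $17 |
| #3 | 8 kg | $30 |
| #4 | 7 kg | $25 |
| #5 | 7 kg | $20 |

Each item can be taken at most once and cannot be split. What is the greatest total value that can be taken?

Check high-value combinations within 15 kg:
- #3+#4: weight 8+7=15, value 30+25=55
- #1+#3: weight 4+8=12, value 24+30=54
- #3+#5: weight 8+7=15, value 30+20=50
Best: $55.

$55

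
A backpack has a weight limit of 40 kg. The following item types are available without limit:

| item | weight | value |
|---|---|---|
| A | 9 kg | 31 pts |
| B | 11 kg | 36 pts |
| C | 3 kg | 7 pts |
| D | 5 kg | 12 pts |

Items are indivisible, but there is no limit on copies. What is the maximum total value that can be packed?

Best value-per-unit is A at 31/9; filling with it alone gives 4×31 = 124.
Optimal mix: 2×A + 2×B → weight 40, value 134.

134 pts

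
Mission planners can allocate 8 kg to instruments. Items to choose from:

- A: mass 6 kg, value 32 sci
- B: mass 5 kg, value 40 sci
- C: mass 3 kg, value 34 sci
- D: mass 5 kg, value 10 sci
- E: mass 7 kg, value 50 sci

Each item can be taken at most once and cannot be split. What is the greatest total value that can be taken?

Check high-value combinations within 8 kg:
- B+C: mass 5+3=8, value 40+34=74
- E: mass 7, value 50
- C+D: mass 3+5=8, value 34+10=44
- B: mass 5, value 40
- C: mass 3, value 34
Best: 74 sci.

74 sci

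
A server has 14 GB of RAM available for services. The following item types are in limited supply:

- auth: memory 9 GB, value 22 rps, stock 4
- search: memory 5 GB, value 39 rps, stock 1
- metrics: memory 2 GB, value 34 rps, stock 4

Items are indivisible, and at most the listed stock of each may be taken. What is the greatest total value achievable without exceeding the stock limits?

175 rps

Top feasible selections:
- 1×search + 4×metrics: memory 13, value 175
- 1×search + 3×metrics: memory 11, value 141
Best: 175 rps.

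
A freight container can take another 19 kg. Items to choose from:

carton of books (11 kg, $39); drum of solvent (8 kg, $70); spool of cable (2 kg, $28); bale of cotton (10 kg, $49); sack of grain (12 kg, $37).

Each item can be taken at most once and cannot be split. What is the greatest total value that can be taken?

$119

Check high-value combinations within 19 kg:
- drum of solvent+bale of cotton: weight 8+10=18, value 70+49=119
- carton of books+drum of solvent: weight 11+8=19, value 39+70=109
- drum of solvent+spool of cable: weight 8+2=10, value 70+28=98
- spool of cable+bale of cotton: weight 2+10=12, value 28+49=77
- drum of solvent: weight 8, value 70
Best: $119.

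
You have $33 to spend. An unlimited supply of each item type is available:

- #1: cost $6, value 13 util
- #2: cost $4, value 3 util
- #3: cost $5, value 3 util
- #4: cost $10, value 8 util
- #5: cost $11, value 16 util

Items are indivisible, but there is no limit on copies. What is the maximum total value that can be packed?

Best value-per-unit is #1 at 13/6, and filling with it alone uses cost 5×6=30. No mix of the others beats 5×13 = 65.

65 util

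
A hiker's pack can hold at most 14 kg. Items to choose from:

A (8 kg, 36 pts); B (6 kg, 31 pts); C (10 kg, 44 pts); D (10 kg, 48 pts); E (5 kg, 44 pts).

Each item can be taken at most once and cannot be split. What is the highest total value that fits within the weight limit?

80 pts

This is a 0/1 knapsack; check combinations near the capacity.
- A+E: weight 8+5=13, value 36+44=80
- B+E: weight 6+5=11, value 31+44=75
- A+B: weight 8+6=14, value 36+31=67
Best: 80 pts.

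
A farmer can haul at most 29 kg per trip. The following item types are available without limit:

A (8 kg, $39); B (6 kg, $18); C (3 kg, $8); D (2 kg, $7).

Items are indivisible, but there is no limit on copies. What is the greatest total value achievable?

$132

Best value-per-unit is A at 39/8; filling with it alone gives 3×39 = 117.
Optimal mix: 3×A + 1×C + 1×D → weight 29, value 132.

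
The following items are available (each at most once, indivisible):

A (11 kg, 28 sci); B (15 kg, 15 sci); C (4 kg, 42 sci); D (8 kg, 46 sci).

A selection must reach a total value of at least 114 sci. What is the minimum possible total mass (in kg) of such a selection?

23

Subsets with value ≥ 114, sorted by total mass:
- A+C+D: mass 23, value 116
- A+B+C+D: mass 38, value 131
Minimum mass: 23 kg.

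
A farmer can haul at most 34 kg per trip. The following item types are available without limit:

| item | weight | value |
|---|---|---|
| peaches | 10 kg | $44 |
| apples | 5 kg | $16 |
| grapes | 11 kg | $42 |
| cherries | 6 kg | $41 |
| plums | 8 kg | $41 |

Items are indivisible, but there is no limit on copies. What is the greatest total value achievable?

$208

Best value-per-unit is cherries at 41/6; filling with it alone gives 5×41 = 205.
Optimal mix: 1×peaches + 4×cherries → weight 34, value 208.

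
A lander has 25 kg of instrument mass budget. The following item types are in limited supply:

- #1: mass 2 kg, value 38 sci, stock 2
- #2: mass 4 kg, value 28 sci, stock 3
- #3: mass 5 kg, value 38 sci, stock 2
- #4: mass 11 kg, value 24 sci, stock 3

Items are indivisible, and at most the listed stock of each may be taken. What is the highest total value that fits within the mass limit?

208 sci

Best selections within mass 25 and stock limits:
- 2×#1 + 2×#2 + 2×#3: mass 22, value 208
- 2×#1 + 3×#2 + 1×#3: mass 21, value 198
- 1×#1 + 3×#2 + 2×#3: mass 24, value 198
- 2×#1 + 1×#2 + 2×#3: mass 18, value 180
Best: 208 sci.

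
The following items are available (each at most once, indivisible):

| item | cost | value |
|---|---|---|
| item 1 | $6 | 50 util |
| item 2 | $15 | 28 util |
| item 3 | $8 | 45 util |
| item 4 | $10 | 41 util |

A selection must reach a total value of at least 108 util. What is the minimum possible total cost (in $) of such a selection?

Subsets with value ≥ 108, sorted by total cost:
- item 1+item 3+item 4: cost 24, value 136
- item 1+item 2+item 3: cost 29, value 123
- item 1+item 2+item 4: cost 31, value 119
- item 2+item 3+item 4: cost 33, value 114
Minimum cost: 24 $.

24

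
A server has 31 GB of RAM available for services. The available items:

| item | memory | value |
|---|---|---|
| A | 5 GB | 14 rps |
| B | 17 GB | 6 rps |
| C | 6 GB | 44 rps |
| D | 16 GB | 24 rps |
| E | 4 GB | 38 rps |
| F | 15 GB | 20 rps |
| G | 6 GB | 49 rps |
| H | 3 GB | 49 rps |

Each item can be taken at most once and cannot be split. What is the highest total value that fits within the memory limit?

Check high-value combinations within 31 GB:
- A+C+E+G+H: memory 5+6+4+6+3=24, value 14+44+38+49+49=194
- C+E+G+H: memory 6+4+6+3=19, value 44+38+49+49=180
- C+D+G+H: memory 6+16+6+3=31, value 44+24+49+49=166
- C+F+G+H: memory 6+15+6+3=30, value 44+20+49+49=162
- D+E+G+H: memory 16+4+6+3=29, value 24+38+49+49=160
Best: 194 rps.

194 rps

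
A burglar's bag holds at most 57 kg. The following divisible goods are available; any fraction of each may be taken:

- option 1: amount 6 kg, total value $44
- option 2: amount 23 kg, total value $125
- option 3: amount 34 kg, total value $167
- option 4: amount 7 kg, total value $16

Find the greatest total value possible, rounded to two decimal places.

Take in order of value per unit:
- option 1 (44/6 per unit): all 6 → value 44, running total 44.00
- option 2 (125/23 per unit): all 23 → value 125, running total 169.00
- option 3 (167/34 per unit): 28 of 34 → value 28×167/34 = 137.5294, running total 306.53
Total 306.53.

306.53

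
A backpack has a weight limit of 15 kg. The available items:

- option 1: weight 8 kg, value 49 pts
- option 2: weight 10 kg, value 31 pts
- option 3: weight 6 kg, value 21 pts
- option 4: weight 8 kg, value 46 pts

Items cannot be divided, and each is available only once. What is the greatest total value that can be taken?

70 pts

Check high-value combinations within 15 kg:
- option 1+option 3: weight 8+6=14, value 49+21=70
- option 3+option 4: weight 6+8=14, value 21+46=67
- option 1: weight 8, value 49
Best: 70 pts.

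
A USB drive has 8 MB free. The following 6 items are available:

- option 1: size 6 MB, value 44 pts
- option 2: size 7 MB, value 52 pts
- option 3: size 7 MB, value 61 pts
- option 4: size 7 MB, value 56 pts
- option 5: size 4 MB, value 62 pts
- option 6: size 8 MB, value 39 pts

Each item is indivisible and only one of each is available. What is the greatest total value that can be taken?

Check high-value combinations within 8 MB:
- option 5: size 4, value 62
- option 3: size 7, value 61
- option 4: size 7, value 56
- option 2: size 7, value 52
Best: 62 pts.

62 pts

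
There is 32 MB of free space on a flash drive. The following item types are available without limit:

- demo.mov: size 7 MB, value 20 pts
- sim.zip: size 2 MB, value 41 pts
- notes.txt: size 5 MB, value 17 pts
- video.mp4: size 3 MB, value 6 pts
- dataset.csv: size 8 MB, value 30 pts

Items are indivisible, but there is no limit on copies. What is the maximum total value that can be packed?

Best value-per-unit is sim.zip at 41/2, and filling with it alone uses size 16×2=32. No mix of the others beats 16×41 = 656.

656 pts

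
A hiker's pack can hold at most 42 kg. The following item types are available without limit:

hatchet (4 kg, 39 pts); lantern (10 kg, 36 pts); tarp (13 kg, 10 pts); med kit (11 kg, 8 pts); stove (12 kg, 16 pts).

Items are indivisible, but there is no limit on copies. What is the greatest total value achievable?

390 pts

Best value-per-unit is hatchet at 39/4, and filling with it alone uses weight 10×4=40. No mix of the others beats 10×39 = 390.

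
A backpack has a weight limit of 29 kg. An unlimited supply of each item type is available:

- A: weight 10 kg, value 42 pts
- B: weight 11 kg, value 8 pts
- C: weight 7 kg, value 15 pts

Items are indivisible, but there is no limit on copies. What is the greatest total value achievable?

99 pts

Best value-per-unit is A at 42/10; filling with it alone gives 2×42 = 84.
Optimal mix: 2×A + 1×C → weight 27, value 99.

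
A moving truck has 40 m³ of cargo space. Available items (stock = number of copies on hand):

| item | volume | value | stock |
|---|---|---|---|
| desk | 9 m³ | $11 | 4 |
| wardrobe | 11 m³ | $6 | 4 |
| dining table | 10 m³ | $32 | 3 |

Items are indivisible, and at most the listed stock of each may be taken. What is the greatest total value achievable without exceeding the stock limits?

Best selections within volume 40 and stock limits:
- 1×desk + 3×dining table: volume 39, value 107
- 3×dining table: volume 30, value 96
- 2×desk + 2×dining table: volume 38, value 86
- 1×desk + 1×wardrobe + 2×dining table: volume 40, value 81
Best: $107.

$107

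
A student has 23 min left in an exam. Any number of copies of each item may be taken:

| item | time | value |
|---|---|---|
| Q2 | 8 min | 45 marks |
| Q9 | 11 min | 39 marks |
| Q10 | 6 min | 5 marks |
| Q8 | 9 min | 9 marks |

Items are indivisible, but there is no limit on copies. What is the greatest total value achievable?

95 marks

Best value-per-unit is Q2 at 45/8; filling with it alone gives 2×45 = 90.
Optimal mix: 2×Q2 + 1×Q10 → time 22, value 95.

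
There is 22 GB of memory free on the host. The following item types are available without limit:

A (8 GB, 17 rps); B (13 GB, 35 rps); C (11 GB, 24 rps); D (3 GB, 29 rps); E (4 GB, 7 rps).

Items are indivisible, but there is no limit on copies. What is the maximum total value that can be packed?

203 rps

Best value-per-unit is D at 29/3, and filling with it alone uses memory 7×3=21. No mix of the others beats 7×29 = 203.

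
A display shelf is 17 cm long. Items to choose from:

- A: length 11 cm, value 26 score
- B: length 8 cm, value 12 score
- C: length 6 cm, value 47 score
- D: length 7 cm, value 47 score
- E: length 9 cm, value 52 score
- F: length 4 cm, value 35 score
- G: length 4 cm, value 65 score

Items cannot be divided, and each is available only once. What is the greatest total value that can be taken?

159 score

Check high-value combinations within 17 cm:
- C+D+G: length 6+7+4=17, value 47+47+65=159
- E+F+G: length 9+4+4=17, value 52+35+65=152
- C+F+G: length 6+4+4=14, value 47+35+65=147
- D+F+G: length 7+4+4=15, value 47+35+65=147
- C+D+F: length 6+7+4=17, value 47+47+35=129
Best: 159 score.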